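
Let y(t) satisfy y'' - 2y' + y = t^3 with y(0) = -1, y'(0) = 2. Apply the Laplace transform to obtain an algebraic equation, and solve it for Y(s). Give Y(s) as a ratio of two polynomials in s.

Laplace-transform each side.
With L{y''} = s^2 Y - s·y(0) - y'(0) and L{y'} = sY - y(0), with y(0) = -1, y'(0) = 2: the LHS transforms to (s^2 - 2*s + 1)Y - (-s + 4).
The right side is L{t^3} = 6/s^4.
So (s^2 - 2*s + 1)Y = 6/s^4 + (-s + 4).
Divide through and combine into a single rational function.

Y(s) = (-s^5 + 4*s^4 + 6)/(s^6 - 2*s^5 + s^4)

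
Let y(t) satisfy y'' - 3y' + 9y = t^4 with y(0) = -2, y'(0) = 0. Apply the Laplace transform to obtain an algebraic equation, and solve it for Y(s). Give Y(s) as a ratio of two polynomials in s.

Transform both sides with L{·}.
The derivative rules (L{y''} = s^2 Y - s·y(0) - y'(0) and L{y'} = sY - y(0), with y(0) = -2, y'(0) = 0) turn the left side into (s^2 - 3*s + 9)Y - (-2*s + 6).
The right side is L{t^4} = 24/s^5.
So (s^2 - 3*s + 9)Y = 24/s^5 + (-2*s + 6).
Divide through and combine into a single rational function.

Y(s) = (-2*s^6 + 6*s^5 + 24)/(s^7 - 3*s^6 + 9*s^5)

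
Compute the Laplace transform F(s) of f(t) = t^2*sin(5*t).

F(s) = 10*(3*s^2 - 25)/(s^2 + 25)^3

L{sin(5t)} = 5/(s^2 + 25).
Then apply L{t^2·g(t)} = (-1)^2 d^2/ds^2[G(s)] with G(s) = 5/(s^2 + 25):
differentiating 2 times and applying the sign gives 10*(3*s^2 - 25)/(s^2 + 25)^3.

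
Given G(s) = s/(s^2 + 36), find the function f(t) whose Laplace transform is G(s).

Since L{cos(6t)} = s/(s^2 + 36), the inverse is cos(6*t).

f(t) = cos(6*t)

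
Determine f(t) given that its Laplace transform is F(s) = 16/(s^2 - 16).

Since L{sinh(4t)} = 4/(s^2 - 16), the inverse is sinh(4*t), scaled by 4.

f(t) = 4*sinh(4*t)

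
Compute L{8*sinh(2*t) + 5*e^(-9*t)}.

16/(s^2 - 4) + 5/(s + 9)

Apply the Laplace transform termwise.
(8)·[L{sinh(2t)} = 2/(s^2 - 4)]; (5)·[L{e^(-9t)} = 1/(s + 9)].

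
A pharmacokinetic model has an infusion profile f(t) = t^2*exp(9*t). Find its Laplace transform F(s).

L{e^(9t)} = 1/(s - 9).
Then apply L{t^2·g(t)} = (-1)^2 d^2/ds^2[G(s)] with G(s) = 1/(s - 9):
differentiating 2 times and applying the sign gives 2/(s - 9)^3.

F(s) = 2/(s - 9)^3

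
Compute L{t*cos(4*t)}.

L{cos(4t)} = s/(s^2 + 16).
Then apply L{t·g(t)} = -d/ds[G(s)] with G(s) = s/(s^2 + 16):
differentiating 1 time and applying the sign gives (s - 4)*(s + 4)/(s^2 + 16)^2.

(s - 4)*(s + 4)/(s^2 + 16)^2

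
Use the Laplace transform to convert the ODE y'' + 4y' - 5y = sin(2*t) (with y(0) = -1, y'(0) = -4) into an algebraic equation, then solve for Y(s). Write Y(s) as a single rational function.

Transform both sides with L{·}.
With L{y''} = s^2 Y - s·y(0) - y'(0) and L{y'} = sY - y(0), with y(0) = -1, y'(0) = -4: the LHS transforms to (s^2 + 4*s - 5)Y - (-s - 8).
The right side is L{sin(2*t)} = 2/(s^2 + 4).
So (s^2 + 4*s - 5)Y = 2/(s^2 + 4) + (-s - 8).
Divide through and combine into a single rational function.

Y(s) = (-s^3 - 8*s^2 - 4*s - 30)/(s^4 + 4*s^3 - s^2 + 16*s - 20)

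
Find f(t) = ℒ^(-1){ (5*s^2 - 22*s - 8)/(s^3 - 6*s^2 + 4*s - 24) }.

Factor the denominator: s^3 - 6*s^2 + 4*s - 24 = (s - 6)*(s^2 + 4).
Partial fraction decomposition gives [1/(s - 6)] + [4*s/(s^2 + 4)] + [2/(s^2 + 4)].
Invert each term: 1/(s - 6) ↔ e^(6t); 4·s/(s^2 + 4) ↔ 4cos(2t); 1·2/(s^2 + 4) ↔ sin(2t).

f(t) = exp(6*t) + sin(2*t) + 4*cos(2*t)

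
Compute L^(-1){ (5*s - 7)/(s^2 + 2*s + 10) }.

Complete the square in the denominator: s^2 + 2*s + 10 = (s + 1)^2 + 3^2.
Split the numerator to match: 5*s - 7 = 5·(s + 1) - 4·3.
Invert each term: 5·(s + 1)/((s + 1)^2 + 9) ↔ 5e^(-t)cos(3t); -4·3/((s + 1)^2 + 9) ↔ -4e^(-t)sin(3t).

-4*exp(-t)*sin(3*t) + 5*exp(-t)*cos(3*t)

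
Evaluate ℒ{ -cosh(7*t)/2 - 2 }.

By linearity of the Laplace transform, transform each term separately.
L{-2} = -2/s; (-1/2)·[L{cosh(7t)} = s/(s^2 - 49)].

-s/(2*(s^2 - 49)) - 2/s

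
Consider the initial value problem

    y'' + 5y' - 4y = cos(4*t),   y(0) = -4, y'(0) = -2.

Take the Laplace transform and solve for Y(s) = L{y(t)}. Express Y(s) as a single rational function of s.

Y(s) = (-4*s^3 - 22*s^2 - 63*s - 352)/(s^4 + 5*s^3 + 12*s^2 + 80*s - 64)

Transform both sides with L{·}.
Using L{y''} = s^2 Y - s·y(0) - y'(0) and L{y'} = sY - y(0), with y(0) = -4, y'(0) = -2, the left side becomes (s^2 + 5*s - 4)Y - (-4*s - 22).
The right side is L{cos(4*t)} = s/(s^2 + 16).
So (s^2 + 5*s - 4)Y = s/(s^2 + 16) + (-4*s - 22).
Divide through and combine into a single rational function.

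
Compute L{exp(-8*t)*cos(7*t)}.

(s + 8)/((s + 8)^2 + 49)

L{cos(7t)} = s/(s^2 + 49).
By the first shifting theorem, multiplying by e^(-8t) replaces s with s + 8.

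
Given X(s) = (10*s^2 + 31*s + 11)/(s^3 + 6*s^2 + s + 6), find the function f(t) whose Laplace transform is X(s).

f(t) = sin(t) + 5*cos(t) + 5*exp(-6*t)

Factor the denominator: s^3 + 6*s^2 + s + 6 = (s + 6)*(s^2 + 1).
Partial fraction decomposition gives [5/(s + 6)] + [5*s/(s^2 + 1)] + [1/(s^2 + 1)].
Invert each term: 5/(s + 6) ↔ 5e^(-6t); 5·s/(s^2 + 1) ↔ 5cos(t); 1·1/(s^2 + 1) ↔ sin(t).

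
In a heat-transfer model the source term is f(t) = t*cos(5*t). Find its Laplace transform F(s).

L{cos(5t)} = s/(s^2 + 25).
Then apply L{t·g(t)} = -d/ds[G(s)] with G(s) = s/(s^2 + 25):
differentiating 1 time and applying the sign gives (s - 5)*(s + 5)/(s^2 + 25)^2.

F(s) = (s - 5)*(s + 5)/(s^2 + 25)^2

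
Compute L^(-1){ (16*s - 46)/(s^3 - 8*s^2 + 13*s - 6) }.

6*t*exp(t) + 2*exp(6*t) - 2*exp(t)

Factor the denominator: s^3 - 8*s^2 + 13*s - 6 = (s - 6)*(s - 1)^2.
Partial fraction decomposition gives [-2/(s - 1)] + [6/(s - 1)^2] + [2/(s - 6)].
Invert each term: -2/(s - 1) ↔ -2e^(t); 6/(s - 1)^2 ↔ 6t·e^(t); 2/(s - 6) ↔ 2e^(6t).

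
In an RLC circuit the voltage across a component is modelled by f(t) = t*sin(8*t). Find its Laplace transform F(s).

L{sin(8t)} = 8/(s^2 + 64).
Then apply L{t·g(t)} = -d/ds[G(s)] with G(s) = 8/(s^2 + 64):
differentiating 1 time and applying the sign gives 16*s/(s^2 + 64)^2.

F(s) = 16*s/(s^2 + 64)^2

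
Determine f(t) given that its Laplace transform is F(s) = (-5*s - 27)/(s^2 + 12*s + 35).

f(t) = -exp(-5*t) - 4*exp(-7*t)

Factor the denominator: s^2 + 12*s + 35 = (s + 5)*(s + 7).
Partial fraction decomposition gives [-1/(s + 5)] + [-4/(s + 7)].
Invert each term: -1/(s + 5) ↔ -e^(-5t); -4/(s + 7) ↔ -4e^(-7t).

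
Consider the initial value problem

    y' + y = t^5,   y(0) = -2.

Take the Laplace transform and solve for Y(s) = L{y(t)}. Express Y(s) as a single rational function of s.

Y(s) = (-2*s^6 + 120)/(s^7 + s^6)

Transform both sides with L{·}.
With L{y'} = sY - y(0) = sY - (-2): the LHS transforms to (s + 1)Y - (-2).
The right side is L{t^5} = 120/s^6.
So (s + 1)Y = 120/s^6 + (-2).
Divide through and combine into a single rational function.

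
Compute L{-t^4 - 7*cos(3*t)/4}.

The transform is linear, so treat each term independently.
(-1)·[L{t^4} = 4!/s^5 = 24/s^5]; (-7/4)·[L{cos(3t)} = s/(s^2 + 9)].

-7*s/(4*(s^2 + 9)) - 24/s^5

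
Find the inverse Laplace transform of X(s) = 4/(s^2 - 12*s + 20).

Rewrite the denominator: s^2 - 12*s + 20 = (s - 6)^2 - 16.
The form in (s - 6) signals a first-shifting-theorem factor e^(6t).
Since L{sinh(4t)} = 4/(s^2 - 16), the inverse is exp(6*t)*sinh(4*t).

exp(6*t)*sinh(4*t)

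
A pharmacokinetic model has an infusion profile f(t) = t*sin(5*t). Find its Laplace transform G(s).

L{sin(5t)} = 5/(s^2 + 25).
Then apply L{t·g(t)} = -d/ds[H(s)] with H(s) = 5/(s^2 + 25):
differentiating 1 time and applying the sign gives 10*s/(s^2 + 25)^2.

G(s) = 10*s/(s^2 + 25)^2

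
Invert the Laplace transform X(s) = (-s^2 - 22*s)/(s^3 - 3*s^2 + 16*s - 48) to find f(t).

Factor the denominator: s^3 - 3*s^2 + 16*s - 48 = (s - 3)*(s^2 + 16).
Partial fraction decomposition gives [-3/(s - 3)] + [2*s/(s^2 + 16)] + [-16/(s^2 + 16)].
Invert each term: -3/(s - 3) ↔ -3e^(3t); 2·s/(s^2 + 16) ↔ 2cos(4t); -4·4/(s^2 + 16) ↔ -4sin(4t).

f(t) = -3*exp(3*t) - 4*sin(4*t) + 2*cos(4*t)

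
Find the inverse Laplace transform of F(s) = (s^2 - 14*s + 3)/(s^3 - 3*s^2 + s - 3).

Factor the denominator: s^3 - 3*s^2 + s - 3 = (s - 3)*(s^2 + 1).
Partial fraction decomposition gives [-3/(s - 3)] + [4*s/(s^2 + 1)] + [-2/(s^2 + 1)].
Invert each term: -3/(s - 3) ↔ -3e^(3t); 4·s/(s^2 + 1) ↔ 4cos(t); -2·1/(s^2 + 1) ↔ -2sin(t).

-3*exp(3*t) - 2*sin(t) + 4*cos(t)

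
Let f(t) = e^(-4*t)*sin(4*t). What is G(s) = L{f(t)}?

G(s) = 4/((s + 4)^2 + 16)

L{sin(4t)} = 4/(s^2 + 16).
By the first shifting theorem, multiplying by e^(-4t) replaces s with s + 4.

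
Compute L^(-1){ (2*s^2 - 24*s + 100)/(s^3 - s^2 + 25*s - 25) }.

3*exp(t) - 5*sin(5*t) - cos(5*t)

Factor the denominator: s^3 - s^2 + 25*s - 25 = (s - 1)*(s^2 + 25).
Partial fraction decomposition gives [3/(s - 1)] + [-s/(s^2 + 25)] + [-25/(s^2 + 25)].
Invert each term: 3/(s - 1) ↔ 3e^(t); -1·s/(s^2 + 25) ↔ -cos(5t); -5·5/(s^2 + 25) ↔ -5sin(5t).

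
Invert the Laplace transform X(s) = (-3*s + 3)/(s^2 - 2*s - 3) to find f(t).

Rewrite the denominator: s^2 - 2*s - 3 = (s - 1)^2 - 4.
The form in (s - 1) signals a first-shifting-theorem factor e^(t).
Since L{cosh(2t)} = s/(s^2 - 4), the inverse is exp(t)*cosh(2*t), scaled by -3.

f(t) = -3*exp(t)*cosh(2*t)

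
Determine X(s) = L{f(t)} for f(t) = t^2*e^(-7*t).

L{e^(-7t)} = 1/(s + 7).
Then apply L{t^2·g(t)} = (-1)^2 d^2/ds^2[G(s)] with G(s) = 1/(s + 7):
differentiating 2 times and applying the sign gives 2/(s + 7)^3.

X(s) = 2/(s + 7)^3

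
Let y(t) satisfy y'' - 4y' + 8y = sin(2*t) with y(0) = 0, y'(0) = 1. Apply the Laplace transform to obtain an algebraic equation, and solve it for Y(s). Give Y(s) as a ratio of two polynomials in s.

Take the Laplace transform of both sides.
The derivative rules (L{y''} = s^2 Y - s·y(0) - y'(0) and L{y'} = sY - y(0), with y(0) = 0, y'(0) = 1) turn the left side into (s^2 - 4*s + 8)Y - (1).
The right side is L{sin(2*t)} = 2/(s^2 + 4).
So (s^2 - 4*s + 8)Y = 2/(s^2 + 4) + (1).
Divide through and combine into a single rational function.

Y(s) = (s^2 + 6)/(s^4 - 4*s^3 + 12*s^2 - 16*s + 32)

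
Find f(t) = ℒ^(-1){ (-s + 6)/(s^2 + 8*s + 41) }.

Complete the square in the denominator: s^2 + 8*s + 41 = (s + 4)^2 + 5^2.
Split the numerator to match: -s + 6 = -1·(s + 4) + 2·5.
Invert each term: -1·(s + 4)/((s + 4)^2 + 25) ↔ -e^(-4t)cos(5t); 2·5/((s + 4)^2 + 25) ↔ 2e^(-4t)sin(5t).

f(t) = 2*exp(-4*t)*sin(5*t) - exp(-4*t)*cos(5*t)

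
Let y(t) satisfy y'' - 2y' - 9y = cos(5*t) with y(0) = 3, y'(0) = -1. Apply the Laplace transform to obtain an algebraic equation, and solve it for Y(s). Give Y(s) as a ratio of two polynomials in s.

Apply the Laplace transform to the equation.
With L{y''} = s^2 Y - s·y(0) - y'(0) and L{y'} = sY - y(0), with y(0) = 3, y'(0) = -1: the LHS transforms to (s^2 - 2*s - 9)Y - (3*s - 7).
The right side is L{cos(5*t)} = s/(s^2 + 25).
So (s^2 - 2*s - 9)Y = s/(s^2 + 25) + (3*s - 7).
Solve for Y(s) and write it as one ratio of polynomials.

Y(s) = (3*s^3 - 7*s^2 + 76*s - 175)/(s^4 - 2*s^3 + 16*s^2 - 50*s - 225)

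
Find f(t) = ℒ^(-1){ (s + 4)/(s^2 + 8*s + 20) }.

f(t) = exp(-4*t)*cos(2*t)

Rewrite the denominator: s^2 + 8*s + 20 = (s + 4)^2 + 4.
The form in (s + 4) signals a first-shifting-theorem factor e^(-4t).
Since L{cos(2t)} = s/(s^2 + 4), the inverse is e^(-4*t)*cos(2*t).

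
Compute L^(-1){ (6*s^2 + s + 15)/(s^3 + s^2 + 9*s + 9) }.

-sin(3*t) + 4*cos(3*t) + 2*exp(-t)

Factor the denominator: s^3 + s^2 + 9*s + 9 = (s + 1)*(s^2 + 9).
Partial fraction decomposition gives [2/(s + 1)] + [4*s/(s^2 + 9)] + [-3/(s^2 + 9)].
Invert each term: 2/(s + 1) ↔ 2e^(-t); 4·s/(s^2 + 9) ↔ 4cos(3t); -1·3/(s^2 + 9) ↔ -sin(3t).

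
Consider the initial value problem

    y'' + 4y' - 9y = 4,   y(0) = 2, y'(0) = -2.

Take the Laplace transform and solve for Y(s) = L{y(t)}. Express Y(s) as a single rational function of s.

Apply the Laplace transform to the equation.
With L{y''} = s^2 Y - s·y(0) - y'(0) and L{y'} = sY - y(0), with y(0) = 2, y'(0) = -2: the LHS transforms to (s^2 + 4*s - 9)Y - (2*s + 6).
The right side is L{4} = 4/s.
So (s^2 + 4*s - 9)Y = 4/s + (2*s + 6).
Isolate Y and clear denominators.

Y(s) = (2*s^2 + 6*s + 4)/(s^3 + 4*s^2 - 9*s)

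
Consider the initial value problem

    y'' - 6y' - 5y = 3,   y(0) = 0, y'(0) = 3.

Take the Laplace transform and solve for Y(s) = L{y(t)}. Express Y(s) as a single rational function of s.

Y(s) = (3*s + 3)/(s^3 - 6*s^2 - 5*s)

Take the Laplace transform of both sides.
With L{y''} = s^2 Y - s·y(0) - y'(0) and L{y'} = sY - y(0), with y(0) = 0, y'(0) = 3: the LHS transforms to (s^2 - 6*s - 5)Y - (3).
The right side is L{3} = 3/s.
So (s^2 - 6*s - 5)Y = 3/s + (3).
Isolate Y and clear denominators.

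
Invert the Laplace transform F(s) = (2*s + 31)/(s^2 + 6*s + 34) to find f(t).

Complete the square in the denominator: s^2 + 6*s + 34 = (s + 3)^2 + 5^2.
Split the numerator to match: 2*s + 31 = 2·(s + 3) + 5·5.
Invert each term: 2·(s + 3)/((s + 3)^2 + 25) ↔ 2e^(-3t)cos(5t); 5·5/((s + 3)^2 + 25) ↔ 5e^(-3t)sin(5t).

f(t) = 5*exp(-3*t)*sin(5*t) + 2*exp(-3*t)*cos(5*t)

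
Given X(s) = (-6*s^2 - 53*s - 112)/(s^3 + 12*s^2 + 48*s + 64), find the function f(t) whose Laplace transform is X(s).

f(t) = 2*t^2*exp(-4*t) - 5*t*exp(-4*t) - 6*exp(-4*t)

Factor the denominator: s^3 + 12*s^2 + 48*s + 64 = (s + 4)^3.
Partial fraction decomposition gives [-6/(s + 4)] + [-5/(s + 4)^2] + [4/(s + 4)^3].
Invert each term: -6/(s + 4) ↔ -6e^(-4t); -5/(s + 4)^2 ↔ -5t·e^(-4t); 4/(s + 4)^3 ↔ (2)t^2·e^(-4t).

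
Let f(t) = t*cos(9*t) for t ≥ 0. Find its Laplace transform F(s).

F(s) = (s - 9)*(s + 9)/(s^2 + 81)^2

L{cos(9t)} = s/(s^2 + 81).
Then apply L{t·g(t)} = -d/ds[G(s)] with G(s) = s/(s^2 + 81):
differentiating 1 time and applying the sign gives (s - 9)*(s + 9)/(s^2 + 81)^2.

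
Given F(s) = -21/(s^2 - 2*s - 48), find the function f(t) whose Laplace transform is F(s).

Rewrite the denominator: s^2 - 2*s - 48 = (s - 1)^2 - 49.
The form in (s - 1) signals a first-shifting-theorem factor e^(t).
Since L{sinh(7t)} = 7/(s^2 - 49), the inverse is e^(t)*sinh(7*t), scaled by -3.

f(t) = -3*exp(t)*sinh(7*t)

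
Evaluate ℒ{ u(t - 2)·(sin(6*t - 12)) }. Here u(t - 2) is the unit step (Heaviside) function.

By the second shifting theorem, L{u(t - c)·g(t - c)} = e^(-cs)·G(s) with c = 2 and G(s) = L{g(t)}.
L{sin(6t)} = 6/(s^2 + 36).

6*exp(-2*s)/(s^2 + 36)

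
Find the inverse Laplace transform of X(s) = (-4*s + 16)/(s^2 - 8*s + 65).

Rewrite the denominator: s^2 - 8*s + 65 = (s - 4)^2 + 49.
The form in (s - 4) signals a first-shifting-theorem factor e^(4t).
Since L{cos(7t)} = s/(s^2 + 49), the inverse is e^(4*t)*cos(7*t), scaled by -4.

-4*exp(4*t)*cos(7*t)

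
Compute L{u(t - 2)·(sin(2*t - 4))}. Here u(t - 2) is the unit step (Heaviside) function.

By the second shifting theorem, L{u(t - c)·g(t - c)} = e^(-cs)·G(s) with c = 2 and G(s) = L{g(t)}.
L{sin(2t)} = 2/(s^2 + 4).

2*exp(-2*s)/(s^2 + 4)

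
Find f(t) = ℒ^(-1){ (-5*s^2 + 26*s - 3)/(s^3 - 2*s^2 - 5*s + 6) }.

Factor the denominator: s^3 - 2*s^2 - 5*s + 6 = (s - 3)*(s - 1)*(s + 2).
Partial fraction decomposition gives [-3/(s - 1)] + [-5/(s + 2)] + [3/(s - 3)].
Invert each term: -3/(s - 1) ↔ -3e^(t); -5/(s + 2) ↔ -5e^(-2t); 3/(s - 3) ↔ 3e^(3t).

f(t) = 3*exp(3*t) - 3*exp(t) - 5*exp(-2*t)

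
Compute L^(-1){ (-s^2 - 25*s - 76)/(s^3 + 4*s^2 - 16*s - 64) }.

Factor the denominator: s^3 + 4*s^2 - 16*s - 64 = (s - 4)*(s + 4)^2.
Partial fraction decomposition gives [2/(s + 4)] + [-1/(s + 4)^2] + [-3/(s - 4)].
Invert each term: 2/(s + 4) ↔ 2e^(-4t); -1/(s + 4)^2 ↔ -t·e^(-4t); -3/(s - 4) ↔ -3e^(4t).

-t*exp(-4*t) - 3*exp(4*t) + 2*exp(-4*t)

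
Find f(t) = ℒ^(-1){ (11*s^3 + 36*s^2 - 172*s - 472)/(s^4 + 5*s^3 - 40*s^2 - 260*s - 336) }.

Factor the denominator: s^4 + 5*s^3 - 40*s^2 - 260*s - 336 = (s - 7)*(s + 2)*(s + 4)*(s + 6).
Partial fraction decomposition gives [5/(s + 6)] + [1/(s + 2)] + [2/(s + 4)] + [3/(s - 7)].
Invert each term: 5/(s + 6) ↔ 5e^(-6t); 1/(s + 2) ↔ e^(-2t); 2/(s + 4) ↔ 2e^(-4t); 3/(s - 7) ↔ 3e^(7t).

f(t) = 3*exp(7*t) + exp(-2*t) + 2*exp(-4*t) + 5*exp(-6*t)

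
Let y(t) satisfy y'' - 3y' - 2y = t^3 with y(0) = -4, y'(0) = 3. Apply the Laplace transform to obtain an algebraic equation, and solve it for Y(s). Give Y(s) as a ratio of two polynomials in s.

Take the Laplace transform of both sides.
With L{y''} = s^2 Y - s·y(0) - y'(0) and L{y'} = sY - y(0), with y(0) = -4, y'(0) = 3: the LHS transforms to (s^2 - 3*s - 2)Y - (-4*s + 15).
The right side is L{t^3} = 6/s^4.
So (s^2 - 3*s - 2)Y = 6/s^4 + (-4*s + 15).
Divide through and combine into a single rational function.

Y(s) = (-4*s^5 + 15*s^4 + 6)/(s^6 - 3*s^5 - 2*s^4)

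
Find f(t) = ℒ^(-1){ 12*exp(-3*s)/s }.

The factor e^(-3s) signals a time shift by c = 3 (second shifting theorem).
L{12} = 12/s, so L^-1{12/s} = 12.
Hence the inverse is u(t - 3) times that function evaluated at t - 3.

f(t) = Heaviside(t - 3)*(12)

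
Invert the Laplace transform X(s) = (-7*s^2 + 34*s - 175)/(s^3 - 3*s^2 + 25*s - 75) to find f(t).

f(t) = -4*exp(3*t) + 5*sin(5*t) - 3*cos(5*t)

Factor the denominator: s^3 - 3*s^2 + 25*s - 75 = (s - 3)*(s^2 + 25).
Partial fraction decomposition gives [-4/(s - 3)] + [-3*s/(s^2 + 25)] + [25/(s^2 + 25)].
Invert each term: -4/(s - 3) ↔ -4e^(3t); -3·s/(s^2 + 25) ↔ -3cos(5t); 5·5/(s^2 + 25) ↔ 5sin(5t).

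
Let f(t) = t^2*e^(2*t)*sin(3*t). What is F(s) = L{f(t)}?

L{sin(3t)} = 3/(s^2 + 9).
Multiplying by e^(2t) shifts s → s - 2, so L{e^(2*t)*sin(3*t)} = 3/((s - 2)^2 + 9).
Then apply L{t^2·g(t)} = (-1)^2 d^2/ds^2[G(s)] with G(s) = 3/((s - 2)^2 + 9):
differentiating 2 times and applying the sign gives 18*(s^2 - 4*s + 1)/(s^2 - 4*s + 13)^3.

F(s) = 18*(s^2 - 4*s + 1)/(s^2 - 4*s + 13)^3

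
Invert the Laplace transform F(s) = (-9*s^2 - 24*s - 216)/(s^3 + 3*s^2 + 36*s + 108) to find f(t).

f(t) = -2*sin(6*t) - 4*cos(6*t) - 5*exp(-3*t)

Factor the denominator: s^3 + 3*s^2 + 36*s + 108 = (s + 3)*(s^2 + 36).
Partial fraction decomposition gives [-5/(s + 3)] + [-4*s/(s^2 + 36)] + [-12/(s^2 + 36)].
Invert each term: -5/(s + 3) ↔ -5e^(-3t); -4·s/(s^2 + 36) ↔ -4cos(6t); -2·6/(s^2 + 36) ↔ -2sin(6t).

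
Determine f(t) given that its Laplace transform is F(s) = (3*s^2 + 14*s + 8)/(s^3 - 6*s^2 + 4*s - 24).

Factor the denominator: s^3 - 6*s^2 + 4*s - 24 = (s - 6)*(s^2 + 4).
Partial fraction decomposition gives [5/(s - 6)] + [-2*s/(s^2 + 4)] + [2/(s^2 + 4)].
Invert each term: 5/(s - 6) ↔ 5e^(6t); -2·s/(s^2 + 4) ↔ -2cos(2t); 1·2/(s^2 + 4) ↔ sin(2t).

f(t) = 5*exp(6*t) + sin(2*t) - 2*cos(2*t)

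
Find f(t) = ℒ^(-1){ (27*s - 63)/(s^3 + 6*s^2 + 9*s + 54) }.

Factor the denominator: s^3 + 6*s^2 + 9*s + 54 = (s + 6)*(s^2 + 9).
Partial fraction decomposition gives [-5/(s + 6)] + [5*s/(s^2 + 9)] + [-3/(s^2 + 9)].
Invert each term: -5/(s + 6) ↔ -5e^(-6t); 5·s/(s^2 + 9) ↔ 5cos(3t); -1·3/(s^2 + 9) ↔ -sin(3t).

f(t) = -sin(3*t) + 5*cos(3*t) - 5*exp(-6*t)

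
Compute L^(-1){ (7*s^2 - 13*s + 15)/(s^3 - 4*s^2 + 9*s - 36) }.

Factor the denominator: s^3 - 4*s^2 + 9*s - 36 = (s - 4)*(s^2 + 9).
Partial fraction decomposition gives [3/(s - 4)] + [4*s/(s^2 + 9)] + [3/(s^2 + 9)].
Invert each term: 3/(s - 4) ↔ 3e^(4t); 4·s/(s^2 + 9) ↔ 4cos(3t); 1·3/(s^2 + 9) ↔ sin(3t).

3*exp(4*t) + sin(3*t) + 4*cos(3*t)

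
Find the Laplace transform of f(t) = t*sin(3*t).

L{sin(3t)} = 3/(s^2 + 9).
Then apply L{t·g(t)} = -d/ds[G(s)] with G(s) = 3/(s^2 + 9):
differentiating 1 time and applying the sign gives 6*s/(s^2 + 9)^2.

6*s/(s^2 + 9)^2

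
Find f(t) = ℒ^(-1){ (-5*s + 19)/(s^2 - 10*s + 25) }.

f(t) = -6*t*exp(5*t) - 5*exp(5*t)

Factor the denominator: s^2 - 10*s + 25 = (s - 5)^2.
Partial fraction decomposition gives [-5/(s - 5)] + [-6/(s - 5)^2].
Invert each term: -5/(s - 5) ↔ -5e^(5t); -6/(s - 5)^2 ↔ -6t·e^(5t).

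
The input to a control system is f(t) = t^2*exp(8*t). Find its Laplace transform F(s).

F(s) = 2/(s - 8)^3

L{e^(8t)} = 1/(s - 8).
Then apply L{t^2·g(t)} = (-1)^2 d^2/ds^2[G(s)] with G(s) = 1/(s - 8):
differentiating 2 times and applying the sign gives 2/(s - 8)^3.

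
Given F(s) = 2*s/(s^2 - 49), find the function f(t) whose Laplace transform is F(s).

f(t) = 2*cosh(7*t)

Since L{cosh(7t)} = s/(s^2 - 49), the inverse is cosh(7*t), scaled by 2.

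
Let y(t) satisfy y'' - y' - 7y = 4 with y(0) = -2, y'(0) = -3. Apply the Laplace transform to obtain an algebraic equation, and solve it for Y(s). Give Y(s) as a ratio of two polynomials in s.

Y(s) = (-2*s^2 - s + 4)/(s^3 - s^2 - 7*s)

Take the Laplace transform of both sides.
With L{y''} = s^2 Y - s·y(0) - y'(0) and L{y'} = sY - y(0), with y(0) = -2, y'(0) = -3: the LHS transforms to (s^2 - s - 7)Y - (-2*s - 1).
The right side is L{4} = 4/s.
So (s^2 - s - 7)Y = 4/s + (-2*s - 1).
Isolate Y and clear denominators.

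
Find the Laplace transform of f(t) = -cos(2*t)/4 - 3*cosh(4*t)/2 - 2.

-s/(4*(s^2 + 4)) - 3*s/(2*(s^2 - 16)) - 2/s

Apply the Laplace transform termwise.
L{-2} = -2/s; (-1/4)·[L{cos(2t)} = s/(s^2 + 4)]; (-3/2)·[L{cosh(4t)} = s/(s^2 - 16)].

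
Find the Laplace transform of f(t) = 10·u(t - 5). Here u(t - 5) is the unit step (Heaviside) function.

By the second shifting theorem, L{u(t - c)·g(t - c)} = e^(-cs)·G(s) with c = 5 and G(s) = L{g(t)}.
L{10} = 10/s.

10*exp(-5*s)/s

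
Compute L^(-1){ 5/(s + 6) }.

Since L{e^(-6t)} = 1/(s + 6), the inverse is exp(-6*t), scaled by 5.

5*exp(-6*t)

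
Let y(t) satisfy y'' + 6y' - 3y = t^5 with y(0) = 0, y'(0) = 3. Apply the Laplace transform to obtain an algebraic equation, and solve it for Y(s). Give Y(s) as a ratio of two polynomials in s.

Apply the Laplace transform to the equation.
The derivative rules (L{y''} = s^2 Y - s·y(0) - y'(0) and L{y'} = sY - y(0), with y(0) = 0, y'(0) = 3) turn the left side into (s^2 + 6*s - 3)Y - (3).
The right side is L{t^5} = 120/s^6.
So (s^2 + 6*s - 3)Y = 120/s^6 + (3).
Isolate Y and clear denominators.

Y(s) = (3*s^6 + 120)/(s^8 + 6*s^7 - 3*s^6)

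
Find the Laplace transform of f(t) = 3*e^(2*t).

3/(s - 2)

L{3} = 3/s.
By the first shifting theorem, multiplying by e^(2t) replaces s with s - 2.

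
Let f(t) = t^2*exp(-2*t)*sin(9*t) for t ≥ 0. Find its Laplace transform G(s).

G(s) = 54*(s^2 + 4*s - 23)/(s^2 + 4*s + 85)^3

L{sin(9t)} = 9/(s^2 + 81).
Multiplying by e^(-2t) shifts s → s + 2, so L{exp(-2*t)*sin(9*t)} = 9/((s + 2)^2 + 81).
Then apply L{t^2·g(t)} = (-1)^2 d^2/ds^2[H(s)] with H(s) = 9/((s + 2)^2 + 81):
differentiating 2 times and applying the sign gives 54*(s^2 + 4*s - 23)/(s^2 + 4*s + 85)^3.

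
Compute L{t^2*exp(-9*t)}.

2/(s + 9)^3

L{e^(-9t)} = 1/(s + 9).
Then apply L{t^2·g(t)} = (-1)^2 d^2/ds^2[G(s)] with G(s) = 1/(s + 9):
differentiating 2 times and applying the sign gives 2/(s + 9)^3.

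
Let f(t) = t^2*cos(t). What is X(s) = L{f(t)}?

L{cos(t)} = s/(s^2 + 1).
Then apply L{t^2·g(t)} = (-1)^2 d^2/ds^2[G(s)] with G(s) = s/(s^2 + 1):
differentiating 2 times and applying the sign gives 2*s*(s^2 - 3)/(s^2 + 1)^3.

X(s) = 2*s*(s^2 - 3)/(s^2 + 1)^3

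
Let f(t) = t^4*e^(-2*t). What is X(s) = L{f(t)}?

X(s) = 24/(s + 2)^5

L{t^4} = 4!/s^5 = 24/s^5.
By the first shifting theorem, multiplying by e^(-2t) replaces s with s + 2.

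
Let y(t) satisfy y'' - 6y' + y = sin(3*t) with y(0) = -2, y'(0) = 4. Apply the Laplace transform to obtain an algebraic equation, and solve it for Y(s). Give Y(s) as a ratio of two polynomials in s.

Y(s) = (-2*s^3 + 16*s^2 - 18*s + 147)/(s^4 - 6*s^3 + 10*s^2 - 54*s + 9)

Transform both sides with L{·}.
The derivative rules (L{y''} = s^2 Y - s·y(0) - y'(0) and L{y'} = sY - y(0), with y(0) = -2, y'(0) = 4) turn the left side into (s^2 - 6*s + 1)Y - (-2*s + 16).
The right side is L{sin(3*t)} = 3/(s^2 + 9).
So (s^2 - 6*s + 1)Y = 3/(s^2 + 9) + (-2*s + 16).
Isolate Y and clear denominators.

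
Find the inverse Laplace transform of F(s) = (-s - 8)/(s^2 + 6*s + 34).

-exp(-3*t)*sin(5*t) - exp(-3*t)*cos(5*t)

Complete the square in the denominator: s^2 + 6*s + 34 = (s + 3)^2 + 5^2.
Split the numerator to match: -s - 8 = -1·(s + 3) - 1·5.
Invert each term: -1·(s + 3)/((s + 3)^2 + 25) ↔ -e^(-3t)cos(5t); -1·5/((s + 3)^2 + 25) ↔ -e^(-3t)sin(5t).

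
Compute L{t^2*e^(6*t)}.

L{e^(6t)} = 1/(s - 6).
Then apply L{t^2·g(t)} = (-1)^2 d^2/ds^2[G(s)] with G(s) = 1/(s - 6):
differentiating 2 times and applying the sign gives 2/(s - 6)^3.

2/(s - 6)^3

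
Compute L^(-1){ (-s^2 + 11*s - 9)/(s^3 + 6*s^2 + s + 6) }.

Factor the denominator: s^3 + 6*s^2 + s + 6 = (s + 6)*(s^2 + 1).
Partial fraction decomposition gives [-3/(s + 6)] + [2*s/(s^2 + 1)] + [-1/(s^2 + 1)].
Invert each term: -3/(s + 6) ↔ -3e^(-6t); 2·s/(s^2 + 1) ↔ 2cos(t); -1·1/(s^2 + 1) ↔ -sin(t).

-sin(t) + 2*cos(t) - 3*exp(-6*t)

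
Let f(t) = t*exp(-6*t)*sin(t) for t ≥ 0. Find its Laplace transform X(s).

X(s) = 2*(s + 6)/(s^2 + 12*s + 37)^2

L{sin(t)} = 1/(s^2 + 1).
Multiplying by e^(-6t) shifts s → s + 6, so L{exp(-6*t)*sin(t)} = 1/((s + 6)^2 + 1).
Then apply L{t·g(t)} = -d/ds[G(s)] with G(s) = 1/((s + 6)^2 + 1):
differentiating 1 time and applying the sign gives 2*(s + 6)/(s^2 + 12*s + 37)^2.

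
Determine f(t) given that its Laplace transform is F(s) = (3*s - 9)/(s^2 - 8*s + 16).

Factor the denominator: s^2 - 8*s + 16 = (s - 4)^2.
Partial fraction decomposition gives [3/(s - 4)] + [3/(s - 4)^2].
Invert each term: 3/(s - 4) ↔ 3e^(4t); 3/(s - 4)^2 ↔ 3t·e^(4t).

f(t) = 3*t*exp(4*t) + 3*exp(4*t)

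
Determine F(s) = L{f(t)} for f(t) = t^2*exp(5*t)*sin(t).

L{sin(t)} = 1/(s^2 + 1).
Multiplying by e^(5t) shifts s → s - 5, so L{exp(5*t)*sin(t)} = 1/((s - 5)^2 + 1).
Then apply L{t^2·g(t)} = (-1)^2 d^2/ds^2[G(s)] with G(s) = 1/((s - 5)^2 + 1):
differentiating 2 times and applying the sign gives 2*(3*s^2 - 30*s + 74)/(s^2 - 10*s + 26)^3.

F(s) = 2*(3*s^2 - 30*s + 74)/(s^2 - 10*s + 26)^3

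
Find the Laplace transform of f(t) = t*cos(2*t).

L{cos(2t)} = s/(s^2 + 4).
Then apply L{t·g(t)} = -d/ds[G(s)] with G(s) = s/(s^2 + 4):
differentiating 1 time and applying the sign gives (s - 2)*(s + 2)/(s^2 + 4)^2.

(s - 2)*(s + 2)/(s^2 + 4)^2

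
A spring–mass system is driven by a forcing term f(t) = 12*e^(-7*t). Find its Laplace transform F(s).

F(s) = 12/(s + 7)

L{12} = 12/s.
By the first shifting theorem, multiplying by e^(-7t) replaces s with s + 7.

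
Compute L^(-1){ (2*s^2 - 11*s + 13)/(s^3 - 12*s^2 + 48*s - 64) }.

Factor the denominator: s^3 - 12*s^2 + 48*s - 64 = (s - 4)^3.
Partial fraction decomposition gives [2/(s - 4)] + [5/(s - 4)^2] + [(s - 4)^(-3)].
Invert each term: 2/(s - 4) ↔ 2e^(4t); 5/(s - 4)^2 ↔ 5t·e^(4t); 1/(s - 4)^3 ↔ (1/2)t^2·e^(4t).

t^2*exp(4*t)/2 + 5*t*exp(4*t) + 2*exp(4*t)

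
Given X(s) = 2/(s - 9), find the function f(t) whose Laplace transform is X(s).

Since L{e^(9t)} = 1/(s - 9), the inverse is exp(9*t), scaled by 2.

f(t) = 2*exp(9*t)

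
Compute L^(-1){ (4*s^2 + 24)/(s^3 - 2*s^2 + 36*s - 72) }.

exp(2*t) + sin(6*t) + 3*cos(6*t)

Factor the denominator: s^3 - 2*s^2 + 36*s - 72 = (s - 2)*(s^2 + 36).
Partial fraction decomposition gives [1/(s - 2)] + [3*s/(s^2 + 36)] + [6/(s^2 + 36)].
Invert each term: 1/(s - 2) ↔ e^(2t); 3·s/(s^2 + 36) ↔ 3cos(6t); 1·6/(s^2 + 36) ↔ sin(6t).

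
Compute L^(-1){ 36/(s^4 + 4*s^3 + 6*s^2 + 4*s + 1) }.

6*t^3*exp(-t)

Rewrite the denominator: s^4 + 4*s^3 + 6*s^2 + 4*s + 1 = (s + 1)^4.
The form in (s + 1) signals a first-shifting-theorem factor e^(-t).
Since L{t^3} = 3!/s^4 = 6/s^4, the inverse is t^3*e^(-t), scaled by 6.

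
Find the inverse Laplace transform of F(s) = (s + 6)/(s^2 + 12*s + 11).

exp(-6*t)*cosh(5*t)

Rewrite the denominator: s^2 + 12*s + 11 = (s + 6)^2 - 25.
The form in (s + 6) signals a first-shifting-theorem factor e^(-6t).
Since L{cosh(5t)} = s/(s^2 - 25), the inverse is e^(-6*t)*cosh(5*t).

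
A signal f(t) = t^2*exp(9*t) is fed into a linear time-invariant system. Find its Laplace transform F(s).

F(s) = 2/(s - 9)^3

L{e^(9t)} = 1/(s - 9).
Then apply L{t^2·g(t)} = (-1)^2 d^2/ds^2[G(s)] with G(s) = 1/(s - 9):
differentiating 2 times and applying the sign gives 2/(s - 9)^3.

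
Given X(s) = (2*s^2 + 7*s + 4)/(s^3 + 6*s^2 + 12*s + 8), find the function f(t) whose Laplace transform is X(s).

Factor the denominator: s^3 + 6*s^2 + 12*s + 8 = (s + 2)^3.
Partial fraction decomposition gives [2/(s + 2)] + [-1/(s + 2)^2] + [-2/(s + 2)^3].
Invert each term: 2/(s + 2) ↔ 2e^(-2t); -1/(s + 2)^2 ↔ -t·e^(-2t); -2/(s + 2)^3 ↔ (-1)t^2·e^(-2t).

f(t) = -t^2*exp(-2*t) - t*exp(-2*t) + 2*exp(-2*t)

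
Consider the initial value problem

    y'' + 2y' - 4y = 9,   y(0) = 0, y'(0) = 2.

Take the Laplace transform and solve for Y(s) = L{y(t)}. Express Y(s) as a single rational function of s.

Laplace-transform each side.
With L{y''} = s^2 Y - s·y(0) - y'(0) and L{y'} = sY - y(0), with y(0) = 0, y'(0) = 2: the LHS transforms to (s^2 + 2*s - 4)Y - (2).
The right side is L{9} = 9/s.
So (s^2 + 2*s - 4)Y = 9/s + (2).
Divide through and combine into a single rational function.

Y(s) = (2*s + 9)/(s^3 + 2*s^2 - 4*s)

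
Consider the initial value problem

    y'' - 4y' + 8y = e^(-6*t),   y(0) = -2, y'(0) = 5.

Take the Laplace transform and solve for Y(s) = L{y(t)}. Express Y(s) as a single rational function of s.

Y(s) = (-2*s^2 + s + 79)/(s^3 + 2*s^2 - 16*s + 48)

Apply the Laplace transform to the equation.
With L{y''} = s^2 Y - s·y(0) - y'(0) and L{y'} = sY - y(0), with y(0) = -2, y'(0) = 5: the LHS transforms to (s^2 - 4*s + 8)Y - (-2*s + 13).
The right side is L{e^(-6*t)} = 1/(s + 6).
So (s^2 - 4*s + 8)Y = 1/(s + 6) + (-2*s + 13).
Divide through and combine into a single rational function.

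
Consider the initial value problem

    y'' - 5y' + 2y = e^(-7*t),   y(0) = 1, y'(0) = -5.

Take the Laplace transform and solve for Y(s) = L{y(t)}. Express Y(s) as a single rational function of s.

Y(s) = (s^2 - 3*s - 69)/(s^3 + 2*s^2 - 33*s + 14)

Laplace-transform each side.
The derivative rules (L{y''} = s^2 Y - s·y(0) - y'(0) and L{y'} = sY - y(0), with y(0) = 1, y'(0) = -5) turn the left side into (s^2 - 5*s + 2)Y - (s - 10).
The right side is L{e^(-7*t)} = 1/(s + 7).
So (s^2 - 5*s + 2)Y = 1/(s + 7) + (s - 10).
Isolate Y and clear denominators.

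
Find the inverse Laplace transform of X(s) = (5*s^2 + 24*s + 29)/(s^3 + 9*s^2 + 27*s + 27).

t^2*exp(-3*t) - 6*t*exp(-3*t) + 5*exp(-3*t)

Factor the denominator: s^3 + 9*s^2 + 27*s + 27 = (s + 3)^3.
Partial fraction decomposition gives [5/(s + 3)] + [-6/(s + 3)^2] + [2/(s + 3)^3].
Invert each term: 5/(s + 3) ↔ 5e^(-3t); -6/(s + 3)^2 ↔ -6t·e^(-3t); 2/(s + 3)^3 ↔ (1)t^2·e^(-3t).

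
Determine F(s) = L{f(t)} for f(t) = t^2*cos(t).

F(s) = 2*s*(s^2 - 3)/(s^2 + 1)^3

L{cos(t)} = s/(s^2 + 1).
Then apply L{t^2·g(t)} = (-1)^2 d^2/ds^2[G(s)] with G(s) = s/(s^2 + 1):
differentiating 2 times and applying the sign gives 2*s*(s^2 - 3)/(s^2 + 1)^3.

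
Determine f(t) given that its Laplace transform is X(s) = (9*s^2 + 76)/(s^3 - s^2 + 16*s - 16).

f(t) = 5*exp(t) + sin(4*t) + 4*cos(4*t)

Factor the denominator: s^3 - s^2 + 16*s - 16 = (s - 1)*(s^2 + 16).
Partial fraction decomposition gives [5/(s - 1)] + [4*s/(s^2 + 16)] + [4/(s^2 + 16)].
Invert each term: 5/(s - 1) ↔ 5e^(t); 4·s/(s^2 + 16) ↔ 4cos(4t); 1·4/(s^2 + 16) ↔ sin(4t).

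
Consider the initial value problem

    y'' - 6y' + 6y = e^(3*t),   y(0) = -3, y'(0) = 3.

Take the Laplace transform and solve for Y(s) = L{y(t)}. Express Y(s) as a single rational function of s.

Transform both sides with L{·}.
Using L{y''} = s^2 Y - s·y(0) - y'(0) and L{y'} = sY - y(0), with y(0) = -3, y'(0) = 3, the left side becomes (s^2 - 6*s + 6)Y - (-3*s + 21).
The right side is L{e^(3*t)} = 1/(s - 3).
So (s^2 - 6*s + 6)Y = 1/(s - 3) + (-3*s + 21).
Solve for Y(s) and write it as one ratio of polynomials.

Y(s) = (-3*s^2 + 30*s - 62)/(s^3 - 9*s^2 + 24*s - 18)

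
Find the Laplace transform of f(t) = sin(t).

1/(s^2 + 1)

L{sin(t)} = 1/(s^2 + 1).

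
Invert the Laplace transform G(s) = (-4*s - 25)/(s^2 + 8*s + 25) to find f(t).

Complete the square in the denominator: s^2 + 8*s + 25 = (s + 4)^2 + 3^2.
Split the numerator to match: -4*s - 25 = -4·(s + 4) - 3·3.
Invert each term: -4·(s + 4)/((s + 4)^2 + 9) ↔ -4e^(-4t)cos(3t); -3·3/((s + 4)^2 + 9) ↔ -3e^(-4t)sin(3t).

f(t) = -3*exp(-4*t)*sin(3*t) - 4*exp(-4*t)*cos(3*t)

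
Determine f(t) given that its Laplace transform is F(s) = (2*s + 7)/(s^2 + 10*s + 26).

f(t) = -3*exp(-5*t)*sin(t) + 2*exp(-5*t)*cos(t)

Complete the square in the denominator: s^2 + 10*s + 26 = (s + 5)^2 + 1^2.
Split the numerator to match: 2*s + 7 = 2·(s + 5) - 3·1.
Invert each term: 2·(s + 5)/((s + 5)^2 + 1) ↔ 2e^(-5t)cos(t); -3·1/((s + 5)^2 + 1) ↔ -3e^(-5t)sin(t).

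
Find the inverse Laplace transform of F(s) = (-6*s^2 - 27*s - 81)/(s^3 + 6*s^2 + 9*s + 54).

Factor the denominator: s^3 + 6*s^2 + 9*s + 54 = (s + 6)*(s^2 + 9).
Partial fraction decomposition gives [-3/(s + 6)] + [-3*s/(s^2 + 9)] + [-9/(s^2 + 9)].
Invert each term: -3/(s + 6) ↔ -3e^(-6t); -3·s/(s^2 + 9) ↔ -3cos(3t); -3·3/(s^2 + 9) ↔ -3sin(3t).

-3*sin(3*t) - 3*cos(3*t) - 3*exp(-6*t)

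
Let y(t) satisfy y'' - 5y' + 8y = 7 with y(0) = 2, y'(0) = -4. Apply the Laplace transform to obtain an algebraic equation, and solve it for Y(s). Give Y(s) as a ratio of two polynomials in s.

Y(s) = (2*s^2 - 14*s + 7)/(s^3 - 5*s^2 + 8*s)

Take the Laplace transform of both sides.
With L{y''} = s^2 Y - s·y(0) - y'(0) and L{y'} = sY - y(0), with y(0) = 2, y'(0) = -4: the LHS transforms to (s^2 - 5*s + 8)Y - (2*s - 14).
The right side is L{7} = 7/s.
So (s^2 - 5*s + 8)Y = 7/s + (2*s - 14).
Solve for Y(s) and write it as one ratio of polynomials.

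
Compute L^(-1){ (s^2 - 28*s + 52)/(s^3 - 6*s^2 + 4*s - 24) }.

Factor the denominator: s^3 - 6*s^2 + 4*s - 24 = (s - 6)*(s^2 + 4).
Partial fraction decomposition gives [-2/(s - 6)] + [3*s/(s^2 + 4)] + [-10/(s^2 + 4)].
Invert each term: -2/(s - 6) ↔ -2e^(6t); 3·s/(s^2 + 4) ↔ 3cos(2t); -5·2/(s^2 + 4) ↔ -5sin(2t).

-2*exp(6*t) - 5*sin(2*t) + 3*cos(2*t)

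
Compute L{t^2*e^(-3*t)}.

L{e^(-3t)} = 1/(s + 3).
Then apply L{t^2·g(t)} = (-1)^2 d^2/ds^2[H(s)] with H(s) = 1/(s + 3):
differentiating 2 times and applying the sign gives 2/(s + 3)^3.

2/(s + 3)^3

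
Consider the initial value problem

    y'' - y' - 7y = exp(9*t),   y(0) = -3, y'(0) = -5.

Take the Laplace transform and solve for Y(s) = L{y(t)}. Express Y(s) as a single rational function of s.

Y(s) = (-3*s^2 + 25*s + 19)/(s^3 - 10*s^2 + 2*s + 63)

Laplace-transform each side.
Using L{y''} = s^2 Y - s·y(0) - y'(0) and L{y'} = sY - y(0), with y(0) = -3, y'(0) = -5, the left side becomes (s^2 - s - 7)Y - (-3*s - 2).
The right side is L{exp(9*t)} = 1/(s - 9).
So (s^2 - s - 7)Y = 1/(s - 9) + (-3*s - 2).
Divide through and combine into a single rational function.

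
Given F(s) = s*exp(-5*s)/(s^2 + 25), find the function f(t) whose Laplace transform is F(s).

f(t) = Heaviside(t - 5)*(cos(5*t - 25))

The factor e^(-5s) signals a time shift by c = 5 (second shifting theorem).
L{cos(5t)} = s/(s^2 + 25), so L^-1{s/(s^2 + 25)} = cos(5*t).
Hence the inverse is u(t - 5) times that function evaluated at t - 5.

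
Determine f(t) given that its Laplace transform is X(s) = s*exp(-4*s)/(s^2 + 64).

f(t) = Heaviside(t - 4)*(cos(8*t - 32))

The factor e^(-4s) signals a time shift by c = 4 (second shifting theorem).
L{cos(8t)} = s/(s^2 + 64), so L^-1{s/(s^2 + 64)} = cos(8*t).
Hence the inverse is u(t - 4) times that function evaluated at t - 4.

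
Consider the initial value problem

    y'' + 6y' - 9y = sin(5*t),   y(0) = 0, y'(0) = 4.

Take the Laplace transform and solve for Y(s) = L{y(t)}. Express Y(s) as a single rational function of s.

Take the Laplace transform of both sides.
The derivative rules (L{y''} = s^2 Y - s·y(0) - y'(0) and L{y'} = sY - y(0), with y(0) = 0, y'(0) = 4) turn the left side into (s^2 + 6*s - 9)Y - (4).
The right side is L{sin(5*t)} = 5/(s^2 + 25).
So (s^2 + 6*s - 9)Y = 5/(s^2 + 25) + (4).
Solve for Y(s) and write it as one ratio of polynomials.

Y(s) = (4*s^2 + 105)/(s^4 + 6*s^3 + 16*s^2 + 150*s - 225)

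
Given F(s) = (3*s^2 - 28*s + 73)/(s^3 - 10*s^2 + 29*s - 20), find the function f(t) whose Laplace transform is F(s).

Factor the denominator: s^3 - 10*s^2 + 29*s - 20 = (s - 5)*(s - 4)*(s - 1).
Partial fraction decomposition gives [-3/(s - 4)] + [2/(s - 5)] + [4/(s - 1)].
Invert each term: -3/(s - 4) ↔ -3e^(4t); 2/(s - 5) ↔ 2e^(5t); 4/(s - 1) ↔ 4e^(t).

f(t) = 2*exp(5*t) - 3*exp(4*t) + 4*exp(t)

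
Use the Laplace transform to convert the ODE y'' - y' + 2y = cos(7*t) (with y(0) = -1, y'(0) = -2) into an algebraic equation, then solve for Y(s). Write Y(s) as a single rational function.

Y(s) = (-s^3 - s^2 - 48*s - 49)/(s^4 - s^3 + 51*s^2 - 49*s + 98)

Take the Laplace transform of both sides.
Using L{y''} = s^2 Y - s·y(0) - y'(0) and L{y'} = sY - y(0), with y(0) = -1, y'(0) = -2, the left side becomes (s^2 - s + 2)Y - (-s - 1).
The right side is L{cos(7*t)} = s/(s^2 + 49).
So (s^2 - s + 2)Y = s/(s^2 + 49) + (-s - 1).
Divide through and combine into a single rational function.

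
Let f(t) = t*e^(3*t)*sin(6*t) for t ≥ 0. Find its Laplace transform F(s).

F(s) = 12*(s - 3)/(s^2 - 6*s + 45)^2

L{sin(6t)} = 6/(s^2 + 36).
Multiplying by e^(3t) shifts s → s - 3, so L{e^(3*t)*sin(6*t)} = 6/((s - 3)^2 + 36).
Then apply L{t·g(t)} = -d/ds[G(s)] with G(s) = 6/((s - 3)^2 + 36):
differentiating 1 time and applying the sign gives 12*(s - 3)/(s^2 - 6*s + 45)^2.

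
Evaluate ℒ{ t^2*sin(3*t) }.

L{sin(3t)} = 3/(s^2 + 9).
Then apply L{t^2·g(t)} = (-1)^2 d^2/ds^2[G(s)] with G(s) = 3/(s^2 + 9):
differentiating 2 times and applying the sign gives 18*(s^2 - 3)/(s^2 + 9)^3.

18*(s^2 - 3)/(s^2 + 9)^3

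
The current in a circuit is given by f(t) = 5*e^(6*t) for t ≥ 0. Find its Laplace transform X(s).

X(s) = 5/(s - 6)

L{5} = 5/s.
By the first shifting theorem, multiplying by e^(6t) replaces s with s - 6.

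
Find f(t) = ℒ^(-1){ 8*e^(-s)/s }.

The factor e^(-s) signals a time shift by c = 1 (second shifting theorem).
L{8} = 8/s, so L^-1{8/s} = 8.
Hence the inverse is u(t - 1) times that function evaluated at t - 1.

f(t) = Heaviside(t - 1)*(8)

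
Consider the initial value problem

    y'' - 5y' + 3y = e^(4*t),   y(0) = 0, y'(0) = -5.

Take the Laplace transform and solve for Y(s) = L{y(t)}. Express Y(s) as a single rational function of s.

Y(s) = (-5*s + 21)/(s^3 - 9*s^2 + 23*s - 12)

Transform both sides with L{·}.
The derivative rules (L{y''} = s^2 Y - s·y(0) - y'(0) and L{y'} = sY - y(0), with y(0) = 0, y'(0) = -5) turn the left side into (s^2 - 5*s + 3)Y - (-5).
The right side is L{e^(4*t)} = 1/(s - 4).
So (s^2 - 5*s + 3)Y = 1/(s - 4) + (-5).
Isolate Y and clear denominators.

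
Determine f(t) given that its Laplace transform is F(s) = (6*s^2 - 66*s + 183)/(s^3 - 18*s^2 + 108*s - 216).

Factor the denominator: s^3 - 18*s^2 + 108*s - 216 = (s - 6)^3.
Partial fraction decomposition gives [6/(s - 6)] + [6/(s - 6)^2] + [3/(s - 6)^3].
Invert each term: 6/(s - 6) ↔ 6e^(6t); 6/(s - 6)^2 ↔ 6t·e^(6t); 3/(s - 6)^3 ↔ (3/2)t^2·e^(6t).

f(t) = 3*t^2*exp(6*t)/2 + 6*t*exp(6*t) + 6*exp(6*t)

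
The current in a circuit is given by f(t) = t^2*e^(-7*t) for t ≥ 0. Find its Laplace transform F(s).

L{e^(-7t)} = 1/(s + 7).
Then apply L{t^2·g(t)} = (-1)^2 d^2/ds^2[G(s)] with G(s) = 1/(s + 7):
differentiating 2 times and applying the sign gives 2/(s + 7)^3.

F(s) = 2/(s + 7)^3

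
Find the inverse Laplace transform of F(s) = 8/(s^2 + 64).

sin(8*t)

Since L{sin(8t)} = 8/(s^2 + 64), the inverse is sin(8*t).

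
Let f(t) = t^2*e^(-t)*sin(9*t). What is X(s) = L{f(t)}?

L{sin(9t)} = 9/(s^2 + 81).
Multiplying by e^(-t) shifts s → s + 1, so L{e^(-t)*sin(9*t)} = 9/((s + 1)^2 + 81).
Then apply L{t^2·g(t)} = (-1)^2 d^2/ds^2[G(s)] with G(s) = 9/((s + 1)^2 + 81):
differentiating 2 times and applying the sign gives 54*(s^2 + 2*s - 26)/(s^2 + 2*s + 82)^3.

X(s) = 54*(s^2 + 2*s - 26)/(s^2 + 2*s + 82)^3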